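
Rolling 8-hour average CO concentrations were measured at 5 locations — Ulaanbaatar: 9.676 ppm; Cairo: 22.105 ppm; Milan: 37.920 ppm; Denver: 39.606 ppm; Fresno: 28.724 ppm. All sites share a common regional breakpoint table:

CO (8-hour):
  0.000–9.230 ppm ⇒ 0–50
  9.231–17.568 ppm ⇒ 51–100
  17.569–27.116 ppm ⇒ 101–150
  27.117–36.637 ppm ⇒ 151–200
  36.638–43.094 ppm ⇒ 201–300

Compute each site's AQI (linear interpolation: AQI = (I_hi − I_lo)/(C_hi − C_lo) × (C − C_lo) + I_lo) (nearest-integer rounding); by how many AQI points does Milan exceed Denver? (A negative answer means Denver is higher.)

-26

Ulaanbaatar 9.676: bracket 9.231–17.568 → index 51–100; slope 49/8.337, offset 0.445.
AQI = 51 + 49/8.337·0.445 ≈ 53.62 ⇒ 54.
Cairo: 22.105 lies in 17.569–27.116, so I_lo=101, I_hi=150, C_lo=17.569, C_hi=27.116.
(150−101)/(27.116−17.569) × (22.105−17.569) + 101 = 49/9.547 × 4.536 + 101 ≈ 124.28 → 124.
Milan 37.920: bracket 36.638–43.094 → index 201–300; slope 99/6.456, offset 1.282.
AQI = 201 + 99/6.456·1.282 ≈ 220.66 ⇒ 221.
Denver: row 36.638–43.094 (AQI 201–300). (300−201)·(39.606−36.638)/(43.094−36.638) + 201 = 99·2.968/6.456 + 201 ≈ 246.51 → 247.
Fresno: 28.724 ∈ [27.117, 36.637] ↔ index [151, 200].
151 + (28.724−27.117)·(200−151)/(36.637−27.117) = 151 + 1.607·49/9.520 ≈ 159.27, so AQI = 159.
AQIs: Ulaanbaatar=54, Cairo=124, Milan=221, Denver=247, Fresno=159. Milan (221) − Denver (247) = -26.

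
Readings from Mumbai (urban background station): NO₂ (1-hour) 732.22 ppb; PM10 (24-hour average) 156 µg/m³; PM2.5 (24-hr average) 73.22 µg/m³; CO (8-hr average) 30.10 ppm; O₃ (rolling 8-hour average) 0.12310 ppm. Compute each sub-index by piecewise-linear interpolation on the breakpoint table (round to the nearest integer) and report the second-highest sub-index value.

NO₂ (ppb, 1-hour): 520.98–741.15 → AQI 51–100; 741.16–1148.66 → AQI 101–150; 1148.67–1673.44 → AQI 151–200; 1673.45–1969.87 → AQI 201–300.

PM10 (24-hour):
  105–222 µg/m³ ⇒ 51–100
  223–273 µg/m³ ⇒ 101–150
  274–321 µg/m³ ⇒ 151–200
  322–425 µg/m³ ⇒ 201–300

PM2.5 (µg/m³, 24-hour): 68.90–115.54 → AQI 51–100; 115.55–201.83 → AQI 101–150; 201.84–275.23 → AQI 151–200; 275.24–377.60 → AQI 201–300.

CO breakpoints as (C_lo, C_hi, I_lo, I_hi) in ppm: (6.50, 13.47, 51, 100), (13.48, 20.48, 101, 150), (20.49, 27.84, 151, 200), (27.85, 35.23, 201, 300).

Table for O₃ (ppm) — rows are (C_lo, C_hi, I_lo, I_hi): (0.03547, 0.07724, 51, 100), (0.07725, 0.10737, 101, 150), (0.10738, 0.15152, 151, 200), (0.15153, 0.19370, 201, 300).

168

NO₂: 732.22 ∈ [520.98, 741.15] ↔ index [51, 100].
51 + (732.22−520.98)·(100−51)/(741.15−520.98) = 51 + 211.24·49/220.17 ≈ 98.01, so AQI = 98.
PM10: row 105–222 (AQI 51–100). (100−51)·(156−105)/(222−105) + 51 = 49·51/117 + 51 ≈ 72.36 → 72.
PM2.5 73.22: bracket 68.90–115.54 → index 51–100; slope 49/46.64, offset 4.32.
AQI = 51 + 49/46.64·4.32 ≈ 55.54 ⇒ 56.
CO: row 27.85–35.23 (AQI 201–300). (300−201)·(30.10−27.85)/(35.23−27.85) + 201 = 99·2.25/7.38 + 201 ≈ 231.18 → 231.
O₃: 0.12310 lies in 0.10738–0.15152, so I_lo=151, I_hi=200, C_lo=0.10738, C_hi=0.15152.
(200−151)/(0.15152−0.10738) × (0.12310−0.10738) + 151 = 49/0.04414 × 0.01572 + 151 ≈ 168.45 → 168.
Sub-indices: NO₂→98, PM10→72, PM2.5→56, CO→231, O₃→168. Ranked high→low: 231, 168, 98, 72, 56. Second-highest sub-index = 168.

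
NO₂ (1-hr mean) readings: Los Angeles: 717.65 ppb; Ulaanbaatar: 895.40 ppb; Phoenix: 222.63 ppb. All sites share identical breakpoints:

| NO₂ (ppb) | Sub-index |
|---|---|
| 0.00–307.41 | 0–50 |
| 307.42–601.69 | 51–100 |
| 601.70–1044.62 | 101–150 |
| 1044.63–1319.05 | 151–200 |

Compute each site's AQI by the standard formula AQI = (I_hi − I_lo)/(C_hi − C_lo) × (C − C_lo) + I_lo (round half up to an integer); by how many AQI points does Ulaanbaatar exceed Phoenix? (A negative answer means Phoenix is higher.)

Los Angeles 717.65: bracket 601.70–1044.62 → index 101–150; slope 49/442.92, offset 115.95.
AQI = 101 + 49/442.92·115.95 ≈ 113.83 ⇒ 114.
Ulaanbaatar: 895.40 ∈ [601.70, 1044.62] ↔ index [101, 150].
101 + (895.40−601.70)·(150−101)/(1044.62−601.70) = 101 + 293.70·49/442.92 ≈ 133.49, so AQI = 133.
Phoenix 222.63: bracket 0.00–307.41 → index 0–50; slope 50/307.41, offset 222.63.
AQI = 0 + 50/307.41·222.63 ≈ 36.21 ⇒ 36.
AQIs: Los Angeles=114, Ulaanbaatar=133, Phoenix=36. Ulaanbaatar (133) − Phoenix (36) = 97.

97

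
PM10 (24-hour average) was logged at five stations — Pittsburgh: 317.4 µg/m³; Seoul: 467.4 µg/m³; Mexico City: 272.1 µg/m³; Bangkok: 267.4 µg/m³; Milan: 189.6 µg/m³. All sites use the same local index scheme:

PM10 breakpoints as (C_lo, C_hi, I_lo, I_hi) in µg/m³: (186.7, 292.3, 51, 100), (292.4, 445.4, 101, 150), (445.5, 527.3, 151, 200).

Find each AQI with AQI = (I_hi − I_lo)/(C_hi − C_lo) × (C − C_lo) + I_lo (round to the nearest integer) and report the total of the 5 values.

504

Pittsburgh: 317.4 ∈ [292.4, 445.4] ↔ index [101, 150].
101 + (317.4−292.4)·(150−101)/(445.4−292.4) = 101 + 25.0·49/153.0 ≈ 109.01, so AQI = 109.
Seoul 467.4: bracket 445.5–527.3 → index 151–200; slope 49/81.8, offset 21.9.
AQI = 151 + 49/81.8·21.9 ≈ 164.12 ⇒ 164.
Mexico City: row 186.7–292.3 (AQI 51–100). (100−51)·(272.1−186.7)/(292.3−186.7) + 51 = 49·85.4/105.6 + 51 ≈ 90.63 → 91.
Bangkok: 267.4 lies in 186.7–292.3, so I_lo=51, I_hi=100, C_lo=186.7, C_hi=292.3.
(100−51)/(292.3−186.7) × (267.4−186.7) + 51 = 49/105.6 × 80.7 + 51 ≈ 88.45 → 88.
Milan: 189.6 ∈ [186.7, 292.3] ↔ index [51, 100].
51 + (189.6−186.7)·(100−51)/(292.3−186.7) = 51 + 2.9·49/105.6 ≈ 52.35, so AQI = 52.
AQIs: Pittsburgh=109, Seoul=164, Mexico City=91, Bangkok=88, Milan=52. Sum = 109 + 164 + 91 + 88 + 52 = 504.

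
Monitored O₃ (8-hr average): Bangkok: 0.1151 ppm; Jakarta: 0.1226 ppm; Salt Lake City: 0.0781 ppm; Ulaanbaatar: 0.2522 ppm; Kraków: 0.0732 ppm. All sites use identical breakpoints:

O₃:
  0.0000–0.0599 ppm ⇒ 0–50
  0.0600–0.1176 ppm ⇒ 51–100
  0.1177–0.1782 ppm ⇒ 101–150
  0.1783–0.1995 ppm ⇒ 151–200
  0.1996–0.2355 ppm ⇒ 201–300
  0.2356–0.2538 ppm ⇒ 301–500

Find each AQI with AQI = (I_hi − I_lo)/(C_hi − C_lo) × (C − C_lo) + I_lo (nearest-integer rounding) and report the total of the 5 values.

814

Bangkok: 0.1151 ∈ [0.0600, 0.1176] ↔ index [51, 100].
51 + (0.1151−0.0600)·(100−51)/(0.1176−0.0600) = 51 + 0.0551·49/0.0576 ≈ 97.87, so AQI = 98.
Jakarta: row 0.1177–0.1782 (AQI 101–150). (150−101)·(0.1226−0.1177)/(0.1782−0.1177) + 101 = 49·0.0049/0.0605 + 101 ≈ 104.97 → 105.
Salt Lake City 0.0781: bracket 0.0600–0.1176 → index 51–100; slope 49/0.0576, offset 0.0181.
AQI = 51 + 49/0.0576·0.0181 ≈ 66.40 ⇒ 66.
Ulaanbaatar: row 0.2356–0.2538 (AQI 301–500). (500−301)·(0.2522−0.2356)/(0.2538−0.2356) + 301 = 199·0.0166/0.0182 + 301 ≈ 482.51 → 483.
Kraków: 0.0732 lies in 0.0600–0.1176, so I_lo=51, I_hi=100, C_lo=0.0600, C_hi=0.1176.
(100−51)/(0.1176−0.0600) × (0.0732−0.0600) + 51 = 49/0.0576 × 0.0132 + 51 ≈ 62.23 → 62.
AQIs: Bangkok=98, Jakarta=105, Salt Lake City=66, Ulaanbaatar=483, Kraków=62. Sum = 98 + 105 + 66 + 483 + 62 = 814.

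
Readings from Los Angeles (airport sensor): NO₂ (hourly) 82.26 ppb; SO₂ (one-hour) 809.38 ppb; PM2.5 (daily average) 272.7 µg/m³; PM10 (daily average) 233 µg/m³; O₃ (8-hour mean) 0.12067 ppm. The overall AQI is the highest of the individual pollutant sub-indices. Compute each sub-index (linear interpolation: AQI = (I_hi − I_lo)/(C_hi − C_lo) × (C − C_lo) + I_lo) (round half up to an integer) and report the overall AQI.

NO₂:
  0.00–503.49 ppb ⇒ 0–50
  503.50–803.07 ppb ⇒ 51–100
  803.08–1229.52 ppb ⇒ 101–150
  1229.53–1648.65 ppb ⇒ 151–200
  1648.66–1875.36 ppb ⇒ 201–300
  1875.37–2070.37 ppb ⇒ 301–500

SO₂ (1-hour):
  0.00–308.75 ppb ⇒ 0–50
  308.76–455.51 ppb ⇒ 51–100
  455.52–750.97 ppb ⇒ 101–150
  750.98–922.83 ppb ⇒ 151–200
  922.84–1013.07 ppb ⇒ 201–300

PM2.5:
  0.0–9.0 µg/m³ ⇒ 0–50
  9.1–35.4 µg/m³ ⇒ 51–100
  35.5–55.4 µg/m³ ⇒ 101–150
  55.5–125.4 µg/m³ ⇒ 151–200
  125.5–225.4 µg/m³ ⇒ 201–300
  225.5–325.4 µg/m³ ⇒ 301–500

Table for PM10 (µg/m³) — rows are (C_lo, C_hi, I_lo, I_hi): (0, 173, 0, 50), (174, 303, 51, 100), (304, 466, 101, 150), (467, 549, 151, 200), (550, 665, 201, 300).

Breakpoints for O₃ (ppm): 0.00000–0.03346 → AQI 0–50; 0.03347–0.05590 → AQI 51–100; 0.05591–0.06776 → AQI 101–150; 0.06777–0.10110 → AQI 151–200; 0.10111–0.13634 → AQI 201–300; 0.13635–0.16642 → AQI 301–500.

395

NO₂: 82.26 lies in 0.00–503.49, so I_lo=0, I_hi=50, C_lo=0.00, C_hi=503.49.
(50−0)/(503.49−0.00) × (82.26−0.00) + 0 = 50/503.49 × 82.26 + 0 ≈ 8.17 → 8.
SO₂: 809.38 ∈ [750.98, 922.83] ↔ index [151, 200].
151 + (809.38−750.98)·(200−151)/(922.83−750.98) = 151 + 58.40·49/171.85 ≈ 167.65, so AQI = 168.
PM2.5: row 225.5–325.4 (AQI 301–500). (500−301)·(272.7−225.5)/(325.4−225.5) + 301 = 199·47.2/99.9 + 301 ≈ 395.02 → 395.
PM10 233: bracket 174–303 → index 51–100; slope 49/129, offset 59.
AQI = 51 + 49/129·59 ≈ 73.41 ⇒ 73.
O₃: 0.12067 ∈ [0.10111, 0.13634] ↔ index [201, 300].
201 + (0.12067−0.10111)·(300−201)/(0.13634−0.10111) = 201 + 0.01956·99/0.03523 ≈ 255.97, so AQI = 256.
Sub-indices: NO₂→8, SO₂→168, PM2.5→395, PM10→73, O₃→256. Overall AQI = max = 395; dominant pollutant is PM2.5.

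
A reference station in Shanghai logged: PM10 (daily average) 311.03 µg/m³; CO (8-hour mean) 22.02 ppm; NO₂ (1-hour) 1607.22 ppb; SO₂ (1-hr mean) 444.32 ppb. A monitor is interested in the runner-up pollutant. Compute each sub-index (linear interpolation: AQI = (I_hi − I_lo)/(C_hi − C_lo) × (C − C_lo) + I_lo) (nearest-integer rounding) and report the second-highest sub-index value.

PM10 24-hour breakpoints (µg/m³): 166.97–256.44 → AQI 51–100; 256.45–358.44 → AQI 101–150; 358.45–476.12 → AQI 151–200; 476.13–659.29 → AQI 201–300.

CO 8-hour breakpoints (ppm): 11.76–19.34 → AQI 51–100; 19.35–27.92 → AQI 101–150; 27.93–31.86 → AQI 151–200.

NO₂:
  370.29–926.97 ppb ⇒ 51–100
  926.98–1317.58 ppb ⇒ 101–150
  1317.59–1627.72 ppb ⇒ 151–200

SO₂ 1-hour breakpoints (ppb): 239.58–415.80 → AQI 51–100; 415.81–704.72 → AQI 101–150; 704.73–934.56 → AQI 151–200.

PM10: 311.03 lies in 256.45–358.44, so I_lo=101, I_hi=150, C_lo=256.45, C_hi=358.44.
(150−101)/(358.44−256.45) × (311.03−256.45) + 101 = 49/101.99 × 54.58 + 101 ≈ 127.22 → 127.
CO 22.02: bracket 19.35–27.92 → index 101–150; slope 49/8.57, offset 2.67.
AQI = 101 + 49/8.57·2.67 ≈ 116.27 ⇒ 116.
NO₂: 1607.22 lies in 1317.59–1627.72, so I_lo=151, I_hi=200, C_lo=1317.59, C_hi=1627.72.
(200−151)/(1627.72−1317.59) × (1607.22−1317.59) + 151 = 49/310.13 × 289.63 + 151 ≈ 196.76 → 197.
SO₂: row 415.81–704.72 (AQI 101–150). (150−101)·(444.32−415.81)/(704.72−415.81) + 101 = 49·28.51/288.91 + 101 ≈ 105.84 → 106.
Sub-indices: PM10→127, CO→116, NO₂→197, SO₂→106. Ranked high→low: 197, 127, 116, 106. Second-highest sub-index = 127.

127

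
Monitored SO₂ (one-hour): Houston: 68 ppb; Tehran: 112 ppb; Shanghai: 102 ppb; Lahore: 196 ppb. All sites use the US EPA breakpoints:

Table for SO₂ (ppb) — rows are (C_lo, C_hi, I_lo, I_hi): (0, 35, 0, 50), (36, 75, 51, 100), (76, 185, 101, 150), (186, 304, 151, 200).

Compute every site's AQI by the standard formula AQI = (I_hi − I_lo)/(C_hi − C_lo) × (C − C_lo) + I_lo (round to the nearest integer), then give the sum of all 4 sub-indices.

Houston 68: bracket 36–75 → index 51–100; slope 49/39, offset 32.
AQI = 51 + 49/39·32 ≈ 91.21 ⇒ 91.
Tehran: 112 lies in 76–185, so I_lo=101, I_hi=150, C_lo=76, C_hi=185.
(150−101)/(185−76) × (112−76) + 101 = 49/109 × 36 + 101 ≈ 117.18 → 117.
Shanghai: 102 lies in 76–185, so I_lo=101, I_hi=150, C_lo=76, C_hi=185.
(150−101)/(185−76) × (102−76) + 101 = 49/109 × 26 + 101 ≈ 112.69 → 113.
Lahore 196: bracket 186–304 → index 151–200; slope 49/118, offset 10.
AQI = 151 + 49/118·10 ≈ 155.15 ⇒ 155.
AQIs: Houston=91, Tehran=117, Shanghai=113, Lahore=155. Sum = 91 + 117 + 113 + 155 = 476.

476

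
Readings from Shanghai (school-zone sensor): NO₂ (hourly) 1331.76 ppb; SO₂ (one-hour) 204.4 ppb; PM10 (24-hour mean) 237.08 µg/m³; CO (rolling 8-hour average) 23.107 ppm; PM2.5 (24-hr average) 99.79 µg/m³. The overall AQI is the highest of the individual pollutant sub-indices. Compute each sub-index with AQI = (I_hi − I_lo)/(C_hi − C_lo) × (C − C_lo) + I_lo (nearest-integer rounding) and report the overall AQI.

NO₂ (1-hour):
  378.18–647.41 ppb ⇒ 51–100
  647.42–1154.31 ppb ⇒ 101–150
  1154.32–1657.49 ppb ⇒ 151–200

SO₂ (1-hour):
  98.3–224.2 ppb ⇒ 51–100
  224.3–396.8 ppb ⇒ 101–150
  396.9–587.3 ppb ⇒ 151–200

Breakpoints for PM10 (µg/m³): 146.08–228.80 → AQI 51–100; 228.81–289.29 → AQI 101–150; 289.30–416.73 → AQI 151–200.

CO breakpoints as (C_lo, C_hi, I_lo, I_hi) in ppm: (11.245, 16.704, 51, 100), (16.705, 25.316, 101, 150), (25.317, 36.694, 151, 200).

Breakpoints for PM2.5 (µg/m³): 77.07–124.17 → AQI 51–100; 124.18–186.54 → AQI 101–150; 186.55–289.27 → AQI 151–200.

168

NO₂ 1331.76: bracket 1154.32–1657.49 → index 151–200; slope 49/503.17, offset 177.44.
AQI = 151 + 49/503.17·177.44 ≈ 168.28 ⇒ 168.
SO₂: 204.4 ∈ [98.3, 224.2] ↔ index [51, 100].
51 + (204.4−98.3)·(100−51)/(224.2−98.3) = 51 + 106.1·49/125.9 ≈ 92.29, so AQI = 92.
PM10: 237.08 ∈ [228.81, 289.29] ↔ index [101, 150].
101 + (237.08−228.81)·(150−101)/(289.29−228.81) = 101 + 8.27·49/60.48 ≈ 107.70, so AQI = 108.
CO: row 16.705–25.316 (AQI 101–150). (150−101)·(23.107−16.705)/(25.316−16.705) + 101 = 49·6.402/8.611 + 101 ≈ 137.43 → 137.
PM2.5: row 77.07–124.17 (AQI 51–100). (100−51)·(99.79−77.07)/(124.17−77.07) + 51 = 49·22.72/47.10 + 51 ≈ 74.64 → 75.
Sub-indices: NO₂→168, SO₂→92, PM10→108, CO→137, PM2.5→75. Overall AQI = max = 168; dominant pollutant is NO₂.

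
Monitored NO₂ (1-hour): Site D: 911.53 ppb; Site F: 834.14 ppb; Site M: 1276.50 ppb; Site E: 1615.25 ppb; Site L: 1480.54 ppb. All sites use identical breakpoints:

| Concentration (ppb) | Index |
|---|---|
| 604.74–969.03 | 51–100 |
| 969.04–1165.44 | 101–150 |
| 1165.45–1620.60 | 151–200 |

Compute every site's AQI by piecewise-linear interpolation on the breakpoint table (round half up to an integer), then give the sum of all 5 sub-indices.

Site D: 911.53 ∈ [604.74, 969.03] ↔ index [51, 100].
51 + (911.53−604.74)·(100−51)/(969.03−604.74) = 51 + 306.79·49/364.29 ≈ 92.27, so AQI = 92.
Site F: 834.14 ∈ [604.74, 969.03] ↔ index [51, 100].
51 + (834.14−604.74)·(100−51)/(969.03−604.74) = 51 + 229.40·49/364.29 ≈ 81.86, so AQI = 82.
Site M: row 1165.45–1620.60 (AQI 151–200). (200−151)·(1276.50−1165.45)/(1620.60−1165.45) + 151 = 49·111.05/455.15 + 151 ≈ 162.96 → 163.
Site E: 1615.25 lies in 1165.45–1620.60, so I_lo=151, I_hi=200, C_lo=1165.45, C_hi=1620.60.
(200−151)/(1620.60−1165.45) × (1615.25−1165.45) + 151 = 49/455.15 × 449.80 + 151 ≈ 199.42 → 199.
Site L: 1480.54 ∈ [1165.45, 1620.60] ↔ index [151, 200].
151 + (1480.54−1165.45)·(200−151)/(1620.60−1165.45) = 151 + 315.09·49/455.15 ≈ 184.92, so AQI = 185.
AQIs: Site D=92, Site F=82, Site M=163, Site E=199, Site L=185. Sum = 92 + 82 + 163 + 199 + 185 = 721.

721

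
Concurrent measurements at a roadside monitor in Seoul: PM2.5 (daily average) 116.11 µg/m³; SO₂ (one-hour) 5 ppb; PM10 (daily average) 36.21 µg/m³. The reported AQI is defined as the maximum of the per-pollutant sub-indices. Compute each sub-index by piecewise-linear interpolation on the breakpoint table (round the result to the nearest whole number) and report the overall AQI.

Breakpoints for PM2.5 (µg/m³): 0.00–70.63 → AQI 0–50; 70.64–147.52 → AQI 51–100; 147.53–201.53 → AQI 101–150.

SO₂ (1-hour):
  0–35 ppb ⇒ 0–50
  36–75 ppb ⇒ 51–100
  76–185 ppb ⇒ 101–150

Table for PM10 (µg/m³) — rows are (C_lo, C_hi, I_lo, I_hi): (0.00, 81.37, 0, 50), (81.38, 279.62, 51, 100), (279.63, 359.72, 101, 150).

PM2.5: row 70.64–147.52 (AQI 51–100). (100−51)·(116.11−70.64)/(147.52−70.64) + 51 = 49·45.47/76.88 + 51 ≈ 79.98 → 80.
SO₂ 5: bracket 0–35 → index 0–50; slope 50/35, offset 5.
AQI = 0 + 50/35·5 ≈ 7.14 ⇒ 7.
PM10: 36.21 lies in 0.00–81.37, so I_lo=0, I_hi=50, C_lo=0.00, C_hi=81.37.
(50−0)/(81.37−0.00) × (36.21−0.00) + 0 = 50/81.37 × 36.21 + 0 ≈ 22.25 → 22.
Sub-indices: PM2.5→80, SO₂→7, PM10→22. Overall AQI = max = 80; dominant pollutant is PM2.5.

80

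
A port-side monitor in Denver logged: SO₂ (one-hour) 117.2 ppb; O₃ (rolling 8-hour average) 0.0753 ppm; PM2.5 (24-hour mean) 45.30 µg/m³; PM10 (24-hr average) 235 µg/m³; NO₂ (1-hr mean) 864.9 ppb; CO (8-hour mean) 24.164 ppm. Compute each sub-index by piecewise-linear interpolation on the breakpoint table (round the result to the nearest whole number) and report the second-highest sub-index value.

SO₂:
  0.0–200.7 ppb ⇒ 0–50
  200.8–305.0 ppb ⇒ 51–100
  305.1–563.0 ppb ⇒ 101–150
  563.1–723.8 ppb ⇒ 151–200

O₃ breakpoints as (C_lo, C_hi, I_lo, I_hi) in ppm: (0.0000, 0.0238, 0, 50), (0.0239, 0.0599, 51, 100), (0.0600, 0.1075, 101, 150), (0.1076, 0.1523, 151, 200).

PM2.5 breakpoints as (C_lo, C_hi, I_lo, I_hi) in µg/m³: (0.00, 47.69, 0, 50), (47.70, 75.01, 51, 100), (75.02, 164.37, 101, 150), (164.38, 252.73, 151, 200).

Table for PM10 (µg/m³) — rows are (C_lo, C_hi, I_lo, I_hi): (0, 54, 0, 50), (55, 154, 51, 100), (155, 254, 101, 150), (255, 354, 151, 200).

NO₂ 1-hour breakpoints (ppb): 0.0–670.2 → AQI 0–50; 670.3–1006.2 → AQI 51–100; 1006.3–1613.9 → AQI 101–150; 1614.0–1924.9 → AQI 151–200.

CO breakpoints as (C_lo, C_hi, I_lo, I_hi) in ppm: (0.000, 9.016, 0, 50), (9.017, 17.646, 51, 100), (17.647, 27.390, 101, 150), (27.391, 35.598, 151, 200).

134

SO₂: row 0.0–200.7 (AQI 0–50). (50−0)·(117.2−0.0)/(200.7−0.0) + 0 = 50·117.2/200.7 + 0 ≈ 29.20 → 29.
O₃ 0.0753: bracket 0.0600–0.1075 → index 101–150; slope 49/0.0475, offset 0.0153.
AQI = 101 + 49/0.0475·0.0153 ≈ 116.78 ⇒ 117.
PM2.5 45.30: bracket 0.00–47.69 → index 0–50; slope 50/47.69, offset 45.30.
AQI = 0 + 50/47.69·45.30 ≈ 47.49 ⇒ 47.
PM10: row 155–254 (AQI 101–150). (150−101)·(235−155)/(254−155) + 101 = 49·80/99 + 101 ≈ 140.60 → 141.
NO₂: 864.9 lies in 670.3–1006.2, so I_lo=51, I_hi=100, C_lo=670.3, C_hi=1006.2.
(100−51)/(1006.2−670.3) × (864.9−670.3) + 51 = 49/335.9 × 194.6 + 51 ≈ 79.39 → 79.
CO: 24.164 ∈ [17.647, 27.390] ↔ index [101, 150].
101 + (24.164−17.647)·(150−101)/(27.390−17.647) = 101 + 6.517·49/9.743 ≈ 133.78, so AQI = 134.
Sub-indices: SO₂→29, O₃→117, PM2.5→47, PM10→141, NO₂→79, CO→134. Ranked high→low: 141, 134, 117, 79, 47, 29. Second-highest sub-index = 134.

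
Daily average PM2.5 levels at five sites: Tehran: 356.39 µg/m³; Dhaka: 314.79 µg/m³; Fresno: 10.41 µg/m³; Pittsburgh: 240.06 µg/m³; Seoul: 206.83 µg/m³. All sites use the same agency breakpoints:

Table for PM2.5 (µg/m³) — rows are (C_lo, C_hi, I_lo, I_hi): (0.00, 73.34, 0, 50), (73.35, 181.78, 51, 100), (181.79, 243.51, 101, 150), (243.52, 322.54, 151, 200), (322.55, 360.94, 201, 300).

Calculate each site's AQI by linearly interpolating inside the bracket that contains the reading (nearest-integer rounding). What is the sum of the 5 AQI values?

758

Tehran: row 322.55–360.94 (AQI 201–300). (300−201)·(356.39−322.55)/(360.94−322.55) + 201 = 99·33.84/38.39 + 201 ≈ 288.27 → 288.
Dhaka: 314.79 lies in 243.52–322.54, so I_lo=151, I_hi=200, C_lo=243.52, C_hi=322.54.
(200−151)/(322.54−243.52) × (314.79−243.52) + 151 = 49/79.02 × 71.27 + 151 ≈ 195.19 → 195.
Fresno: 10.41 lies in 0.00–73.34, so I_lo=0, I_hi=50, C_lo=0.00, C_hi=73.34.
(50−0)/(73.34−0.00) × (10.41−0.00) + 0 = 50/73.34 × 10.41 + 0 ≈ 7.10 → 7.
Pittsburgh: 240.06 ∈ [181.79, 243.51] ↔ index [101, 150].
101 + (240.06−181.79)·(150−101)/(243.51−181.79) = 101 + 58.27·49/61.72 ≈ 147.26, so AQI = 147.
Seoul: 206.83 lies in 181.79–243.51, so I_lo=101, I_hi=150, C_lo=181.79, C_hi=243.51.
(150−101)/(243.51−181.79) × (206.83−181.79) + 101 = 49/61.72 × 25.04 + 101 ≈ 120.88 → 121.
AQIs: Tehran=288, Dhaka=195, Fresno=7, Pittsburgh=147, Seoul=121. Sum = 288 + 195 + 7 + 147 + 121 = 758.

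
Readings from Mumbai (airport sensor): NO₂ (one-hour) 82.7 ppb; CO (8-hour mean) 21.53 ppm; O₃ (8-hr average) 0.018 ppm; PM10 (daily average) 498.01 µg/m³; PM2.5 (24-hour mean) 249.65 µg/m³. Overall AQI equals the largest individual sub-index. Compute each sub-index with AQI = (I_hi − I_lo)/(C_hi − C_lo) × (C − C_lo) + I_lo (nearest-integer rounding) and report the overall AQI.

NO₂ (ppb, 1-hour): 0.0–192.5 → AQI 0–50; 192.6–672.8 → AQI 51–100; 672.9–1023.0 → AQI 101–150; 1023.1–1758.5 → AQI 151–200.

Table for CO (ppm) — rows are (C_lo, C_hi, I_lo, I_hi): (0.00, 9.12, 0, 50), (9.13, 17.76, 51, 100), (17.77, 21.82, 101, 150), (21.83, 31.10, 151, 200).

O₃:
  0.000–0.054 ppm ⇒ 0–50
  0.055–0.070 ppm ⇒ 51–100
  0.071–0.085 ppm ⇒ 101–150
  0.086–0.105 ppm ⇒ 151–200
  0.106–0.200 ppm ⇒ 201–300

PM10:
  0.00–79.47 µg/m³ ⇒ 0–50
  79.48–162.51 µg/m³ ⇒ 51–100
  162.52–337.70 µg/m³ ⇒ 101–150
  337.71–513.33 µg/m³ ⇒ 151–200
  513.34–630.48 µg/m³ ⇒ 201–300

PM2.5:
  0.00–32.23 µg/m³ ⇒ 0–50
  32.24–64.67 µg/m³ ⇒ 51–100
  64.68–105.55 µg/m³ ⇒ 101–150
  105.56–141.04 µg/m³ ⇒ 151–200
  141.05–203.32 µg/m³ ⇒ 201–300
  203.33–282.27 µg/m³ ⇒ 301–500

NO₂: row 0.0–192.5 (AQI 0–50). (50−0)·(82.7−0.0)/(192.5−0.0) + 0 = 50·82.7/192.5 + 0 ≈ 21.48 → 21.
CO: row 17.77–21.82 (AQI 101–150). (150−101)·(21.53−17.77)/(21.82−17.77) + 101 = 49·3.76/4.05 + 101 ≈ 146.49 → 146.
O₃ 0.018: bracket 0.000–0.054 → index 0–50; slope 50/0.054, offset 0.018.
AQI = 0 + 50/0.054·0.018 ≈ 16.67 ⇒ 17.
PM10: 498.01 lies in 337.71–513.33, so I_lo=151, I_hi=200, C_lo=337.71, C_hi=513.33.
(200−151)/(513.33−337.71) × (498.01−337.71) + 151 = 49/175.62 × 160.30 + 151 ≈ 195.73 → 196.
PM2.5: row 203.33–282.27 (AQI 301–500). (500−301)·(249.65−203.33)/(282.27−203.33) + 301 = 199·46.32/78.94 + 301 ≈ 417.77 → 418.
Sub-indices: NO₂→21, CO→146, O₃→17, PM10→196, PM2.5→418. Overall AQI = max = 418; dominant pollutant is PM2.5.

418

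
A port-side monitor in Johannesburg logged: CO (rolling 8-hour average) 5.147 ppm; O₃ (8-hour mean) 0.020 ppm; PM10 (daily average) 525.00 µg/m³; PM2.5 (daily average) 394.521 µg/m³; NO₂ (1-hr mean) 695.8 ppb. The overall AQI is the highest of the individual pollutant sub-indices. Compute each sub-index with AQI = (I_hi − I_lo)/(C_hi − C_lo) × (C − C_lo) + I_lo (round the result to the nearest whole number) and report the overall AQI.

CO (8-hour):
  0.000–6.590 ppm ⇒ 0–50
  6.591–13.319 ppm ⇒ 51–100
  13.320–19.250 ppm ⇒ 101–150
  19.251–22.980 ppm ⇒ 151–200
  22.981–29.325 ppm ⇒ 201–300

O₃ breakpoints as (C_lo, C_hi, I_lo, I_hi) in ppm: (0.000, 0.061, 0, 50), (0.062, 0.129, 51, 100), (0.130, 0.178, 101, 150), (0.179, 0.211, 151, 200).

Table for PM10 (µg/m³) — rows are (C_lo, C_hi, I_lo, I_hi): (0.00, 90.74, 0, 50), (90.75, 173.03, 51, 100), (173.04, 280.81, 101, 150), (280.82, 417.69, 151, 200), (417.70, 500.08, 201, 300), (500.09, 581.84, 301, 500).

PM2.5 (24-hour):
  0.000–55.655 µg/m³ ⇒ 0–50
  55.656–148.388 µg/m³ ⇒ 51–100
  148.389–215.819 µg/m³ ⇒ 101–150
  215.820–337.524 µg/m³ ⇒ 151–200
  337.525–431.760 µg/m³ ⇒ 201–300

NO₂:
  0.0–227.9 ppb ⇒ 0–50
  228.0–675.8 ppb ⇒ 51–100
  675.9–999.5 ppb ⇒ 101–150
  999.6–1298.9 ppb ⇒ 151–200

CO: 5.147 lies in 0.000–6.590, so I_lo=0, I_hi=50, C_lo=0.000, C_hi=6.590.
(50−0)/(6.590−0.000) × (5.147−0.000) + 0 = 50/6.590 × 5.147 + 0 ≈ 39.05 → 39.
O₃: 0.020 ∈ [0.000, 0.061] ↔ index [0, 50].
0 + (0.020−0.000)·(50−0)/(0.061−0.000) = 0 + 0.020·50/0.061 ≈ 16.39, so AQI = 16.
PM10: row 500.09–581.84 (AQI 301–500). (500−301)·(525.00−500.09)/(581.84−500.09) + 301 = 199·24.91/81.75 + 301 ≈ 361.64 → 362.
PM2.5 394.521: bracket 337.525–431.760 → index 201–300; slope 99/94.235, offset 56.996.
AQI = 201 + 99/94.235·56.996 ≈ 260.88 ⇒ 261.
NO₂: 695.8 lies in 675.9–999.5, so I_lo=101, I_hi=150, C_lo=675.9, C_hi=999.5.
(150−101)/(999.5−675.9) × (695.8−675.9) + 101 = 49/323.6 × 19.9 + 101 ≈ 104.01 → 104.
Sub-indices: CO→39, O₃→16, PM10→362, PM2.5→261, NO₂→104. Overall AQI = max = 362; dominant pollutant is PM10.

362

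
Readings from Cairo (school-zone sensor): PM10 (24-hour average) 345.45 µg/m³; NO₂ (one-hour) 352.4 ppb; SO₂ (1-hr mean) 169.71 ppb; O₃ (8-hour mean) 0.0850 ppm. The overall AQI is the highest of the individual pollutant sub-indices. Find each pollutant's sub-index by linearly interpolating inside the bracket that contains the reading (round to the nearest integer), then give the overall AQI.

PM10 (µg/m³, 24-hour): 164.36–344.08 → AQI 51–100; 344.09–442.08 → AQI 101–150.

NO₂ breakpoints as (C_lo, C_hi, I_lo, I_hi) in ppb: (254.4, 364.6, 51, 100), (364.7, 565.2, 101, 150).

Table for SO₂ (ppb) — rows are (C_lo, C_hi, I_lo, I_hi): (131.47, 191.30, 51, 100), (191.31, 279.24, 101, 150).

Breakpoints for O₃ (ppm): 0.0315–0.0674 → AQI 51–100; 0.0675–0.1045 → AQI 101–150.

PM10 345.45: bracket 344.09–442.08 → index 101–150; slope 49/97.99, offset 1.36.
AQI = 101 + 49/97.99·1.36 ≈ 101.68 ⇒ 102.
NO₂: row 254.4–364.6 (AQI 51–100). (100−51)·(352.4−254.4)/(364.6−254.4) + 51 = 49·98.0/110.2 + 51 ≈ 94.58 → 95.
SO₂: row 131.47–191.30 (AQI 51–100). (100−51)·(169.71−131.47)/(191.30−131.47) + 51 = 49·38.24/59.83 + 51 ≈ 82.32 → 82.
O₃: 0.0850 ∈ [0.0675, 0.1045] ↔ index [101, 150].
101 + (0.0850−0.0675)·(150−101)/(0.1045−0.0675) = 101 + 0.0175·49/0.0370 ≈ 124.18, so AQI = 124.
Sub-indices: PM10→102, NO₂→95, SO₂→82, O₃→124. Overall AQI = max = 124; dominant pollutant is O₃.

124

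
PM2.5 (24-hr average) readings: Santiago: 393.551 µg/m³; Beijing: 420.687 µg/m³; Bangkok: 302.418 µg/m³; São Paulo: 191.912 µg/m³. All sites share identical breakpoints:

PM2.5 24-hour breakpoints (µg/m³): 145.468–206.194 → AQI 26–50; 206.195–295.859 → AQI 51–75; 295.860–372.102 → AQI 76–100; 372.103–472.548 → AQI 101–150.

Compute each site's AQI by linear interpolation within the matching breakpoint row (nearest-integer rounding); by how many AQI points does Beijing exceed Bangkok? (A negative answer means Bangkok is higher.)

47

Santiago 393.551: bracket 372.103–472.548 → index 101–150; slope 49/100.445, offset 21.448.
AQI = 101 + 49/100.445·21.448 ≈ 111.46 ⇒ 111.
Beijing: row 372.103–472.548 (AQI 101–150). (150−101)·(420.687−372.103)/(472.548−372.103) + 101 = 49·48.584/100.445 + 101 ≈ 124.70 → 125.
Bangkok 302.418: bracket 295.860–372.102 → index 76–100; slope 24/76.242, offset 6.558.
AQI = 76 + 24/76.242·6.558 ≈ 78.06 ⇒ 78.
São Paulo: 191.912 ∈ [145.468, 206.194] ↔ index [26, 50].
26 + (191.912−145.468)·(50−26)/(206.194−145.468) = 26 + 46.444·24/60.726 ≈ 44.36, so AQI = 44.
AQIs: Santiago=111, Beijing=125, Bangkok=78, São Paulo=44. Beijing (125) − Bangkok (78) = 47.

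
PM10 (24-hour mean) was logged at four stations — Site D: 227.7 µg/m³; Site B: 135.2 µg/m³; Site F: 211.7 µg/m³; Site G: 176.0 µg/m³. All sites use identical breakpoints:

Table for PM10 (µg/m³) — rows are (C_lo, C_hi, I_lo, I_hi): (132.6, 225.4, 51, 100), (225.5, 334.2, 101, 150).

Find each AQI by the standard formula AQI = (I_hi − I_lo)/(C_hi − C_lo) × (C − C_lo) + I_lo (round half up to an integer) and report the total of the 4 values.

321

Site D: row 225.5–334.2 (AQI 101–150). (150−101)·(227.7−225.5)/(334.2−225.5) + 101 = 49·2.2/108.7 + 101 ≈ 101.99 → 102.
Site B: 135.2 ∈ [132.6, 225.4] ↔ index [51, 100].
51 + (135.2−132.6)·(100−51)/(225.4−132.6) = 51 + 2.6·49/92.8 ≈ 52.37, so AQI = 52.
Site F: 211.7 lies in 132.6–225.4, so I_lo=51, I_hi=100, C_lo=132.6, C_hi=225.4.
(100−51)/(225.4−132.6) × (211.7−132.6) + 51 = 49/92.8 × 79.1 + 51 ≈ 92.77 → 93.
Site G: 176.0 ∈ [132.6, 225.4] ↔ index [51, 100].
51 + (176.0−132.6)·(100−51)/(225.4−132.6) = 51 + 43.4·49/92.8 ≈ 73.92, so AQI = 74.
AQIs: Site D=102, Site B=52, Site F=93, Site G=74. Sum = 102 + 52 + 93 + 74 = 321.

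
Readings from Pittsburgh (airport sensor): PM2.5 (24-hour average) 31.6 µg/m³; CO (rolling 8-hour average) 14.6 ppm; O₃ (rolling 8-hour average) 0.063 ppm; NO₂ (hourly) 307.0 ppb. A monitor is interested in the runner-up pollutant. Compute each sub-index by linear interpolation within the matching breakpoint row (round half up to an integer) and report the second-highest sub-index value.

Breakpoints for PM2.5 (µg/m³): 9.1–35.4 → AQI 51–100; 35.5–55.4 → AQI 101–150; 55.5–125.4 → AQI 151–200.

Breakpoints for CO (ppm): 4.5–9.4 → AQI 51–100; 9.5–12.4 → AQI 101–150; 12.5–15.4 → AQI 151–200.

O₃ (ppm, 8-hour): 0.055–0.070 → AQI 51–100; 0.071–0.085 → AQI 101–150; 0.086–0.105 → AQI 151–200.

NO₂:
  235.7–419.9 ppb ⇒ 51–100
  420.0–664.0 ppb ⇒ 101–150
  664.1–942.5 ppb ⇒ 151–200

93

PM2.5: 31.6 ∈ [9.1, 35.4] ↔ index [51, 100].
51 + (31.6−9.1)·(100−51)/(35.4−9.1) = 51 + 22.5·49/26.3 ≈ 92.92, so AQI = 93.
CO: 14.6 lies in 12.5–15.4, so I_lo=151, I_hi=200, C_lo=12.5, C_hi=15.4.
(200−151)/(15.4−12.5) × (14.6−12.5) + 151 = 49/2.9 × 2.1 + 151 ≈ 186.48 → 186.
O₃: 0.063 ∈ [0.055, 0.070] ↔ index [51, 100].
51 + (0.063−0.055)·(100−51)/(0.070−0.055) = 51 + 0.008·49/0.015 ≈ 77.13, so AQI = 77.
NO₂: 307.0 ∈ [235.7, 419.9] ↔ index [51, 100].
51 + (307.0−235.7)·(100−51)/(419.9−235.7) = 51 + 71.3·49/184.2 ≈ 69.97, so AQI = 70.
Sub-indices: PM2.5→93, CO→186, O₃→77, NO₂→70. Ranked high→low: 186, 93, 77, 70. Second-highest sub-index = 93.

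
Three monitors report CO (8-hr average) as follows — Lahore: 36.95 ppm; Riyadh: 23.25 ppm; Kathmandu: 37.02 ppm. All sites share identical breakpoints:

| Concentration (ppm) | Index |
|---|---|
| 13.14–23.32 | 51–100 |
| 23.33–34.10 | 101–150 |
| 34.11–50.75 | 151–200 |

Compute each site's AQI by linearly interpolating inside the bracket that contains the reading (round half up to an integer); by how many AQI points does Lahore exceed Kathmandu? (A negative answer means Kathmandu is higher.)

-1

Lahore: 36.95 lies in 34.11–50.75, so I_lo=151, I_hi=200, C_lo=34.11, C_hi=50.75.
(200−151)/(50.75−34.11) × (36.95−34.11) + 151 = 49/16.64 × 2.84 + 151 ≈ 159.36 → 159.
Riyadh: 23.25 ∈ [13.14, 23.32] ↔ index [51, 100].
51 + (23.25−13.14)·(100−51)/(23.32−13.14) = 51 + 10.11·49/10.18 ≈ 99.66, so AQI = 100.
Kathmandu: row 34.11–50.75 (AQI 151–200). (200−151)·(37.02−34.11)/(50.75−34.11) + 151 = 49·2.91/16.64 + 151 ≈ 159.57 → 160.
AQIs: Lahore=159, Riyadh=100, Kathmandu=160. Lahore (159) − Kathmandu (160) = -1.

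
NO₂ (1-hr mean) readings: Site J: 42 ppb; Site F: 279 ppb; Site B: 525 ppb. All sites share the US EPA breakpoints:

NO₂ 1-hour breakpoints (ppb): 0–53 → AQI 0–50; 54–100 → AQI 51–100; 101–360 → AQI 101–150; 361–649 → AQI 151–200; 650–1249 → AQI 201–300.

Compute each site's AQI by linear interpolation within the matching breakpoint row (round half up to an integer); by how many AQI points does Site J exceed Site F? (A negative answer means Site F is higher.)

-95

Site J: 42 lies in 0–53, so I_lo=0, I_hi=50, C_lo=0, C_hi=53.
(50−0)/(53−0) × (42−0) + 0 = 50/53 × 42 + 0 ≈ 39.62 → 40.
Site F 279: bracket 101–360 → index 101–150; slope 49/259, offset 178.
AQI = 101 + 49/259·178 ≈ 134.68 ⇒ 135.
Site B: row 361–649 (AQI 151–200). (200−151)·(525−361)/(649−361) + 151 = 49·164/288 + 151 ≈ 178.90 → 179.
AQIs: Site J=40, Site F=135, Site B=179. Site J (40) − Site F (135) = -95.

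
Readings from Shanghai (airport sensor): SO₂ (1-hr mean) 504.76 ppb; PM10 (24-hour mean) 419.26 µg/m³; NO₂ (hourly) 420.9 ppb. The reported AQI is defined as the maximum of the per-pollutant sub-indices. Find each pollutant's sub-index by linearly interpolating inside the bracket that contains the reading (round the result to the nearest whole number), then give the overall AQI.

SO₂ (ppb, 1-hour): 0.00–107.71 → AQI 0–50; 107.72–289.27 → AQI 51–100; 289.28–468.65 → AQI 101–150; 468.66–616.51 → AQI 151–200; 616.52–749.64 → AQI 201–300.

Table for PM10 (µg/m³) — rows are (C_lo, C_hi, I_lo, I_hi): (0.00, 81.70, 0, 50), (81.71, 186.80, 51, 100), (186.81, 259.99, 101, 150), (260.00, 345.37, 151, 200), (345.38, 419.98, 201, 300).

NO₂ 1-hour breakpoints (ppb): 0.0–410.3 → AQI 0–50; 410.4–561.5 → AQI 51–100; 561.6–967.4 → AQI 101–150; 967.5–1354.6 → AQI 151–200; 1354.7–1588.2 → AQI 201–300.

299

SO₂: 504.76 ∈ [468.66, 616.51] ↔ index [151, 200].
151 + (504.76−468.66)·(200−151)/(616.51−468.66) = 151 + 36.10·49/147.85 ≈ 162.96, so AQI = 163.
PM10 419.26: bracket 345.38–419.98 → index 201–300; slope 99/74.60, offset 73.88.
AQI = 201 + 99/74.60·73.88 ≈ 299.04 ⇒ 299.
NO₂ 420.9: bracket 410.4–561.5 → index 51–100; slope 49/151.1, offset 10.5.
AQI = 51 + 49/151.1·10.5 ≈ 54.41 ⇒ 54.
Sub-indices: SO₂→163, PM10→299, NO₂→54. Overall AQI = max = 299; dominant pollutant is PM10.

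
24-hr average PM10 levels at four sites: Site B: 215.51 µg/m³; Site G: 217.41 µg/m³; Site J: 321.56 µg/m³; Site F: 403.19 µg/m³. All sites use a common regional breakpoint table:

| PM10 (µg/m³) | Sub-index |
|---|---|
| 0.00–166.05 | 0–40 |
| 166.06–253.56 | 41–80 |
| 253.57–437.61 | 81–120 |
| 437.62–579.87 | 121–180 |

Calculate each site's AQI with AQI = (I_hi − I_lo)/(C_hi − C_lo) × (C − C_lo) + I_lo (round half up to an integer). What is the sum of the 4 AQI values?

Site B: row 166.06–253.56 (AQI 41–80). (80−41)·(215.51−166.06)/(253.56−166.06) + 41 = 39·49.45/87.50 + 41 ≈ 63.04 → 63.
Site G: 217.41 ∈ [166.06, 253.56] ↔ index [41, 80].
41 + (217.41−166.06)·(80−41)/(253.56−166.06) = 41 + 51.35·39/87.50 ≈ 63.89, so AQI = 64.
Site J 321.56: bracket 253.57–437.61 → index 81–120; slope 39/184.04, offset 67.99.
AQI = 81 + 39/184.04·67.99 ≈ 95.41 ⇒ 95.
Site F 403.19: bracket 253.57–437.61 → index 81–120; slope 39/184.04, offset 149.62.
AQI = 81 + 39/184.04·149.62 ≈ 112.71 ⇒ 113.
AQIs: Site B=63, Site G=64, Site J=95, Site F=113. Sum = 63 + 64 + 95 + 113 = 335.

335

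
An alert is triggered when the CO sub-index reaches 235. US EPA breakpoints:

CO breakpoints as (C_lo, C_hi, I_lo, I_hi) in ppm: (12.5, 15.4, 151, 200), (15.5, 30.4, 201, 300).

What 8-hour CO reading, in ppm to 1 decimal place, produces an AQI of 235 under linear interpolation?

AQI 235 lies in the 201–300 band, which corresponds to 15.5–30.4 ppm.
C = 15.5 + (235−201)×(30.4−15.5)/(300−201) = 15.5 + 34×14.9/99 ≈ 20.617 ppm → 20.6 ppm to 1 dp.

20.6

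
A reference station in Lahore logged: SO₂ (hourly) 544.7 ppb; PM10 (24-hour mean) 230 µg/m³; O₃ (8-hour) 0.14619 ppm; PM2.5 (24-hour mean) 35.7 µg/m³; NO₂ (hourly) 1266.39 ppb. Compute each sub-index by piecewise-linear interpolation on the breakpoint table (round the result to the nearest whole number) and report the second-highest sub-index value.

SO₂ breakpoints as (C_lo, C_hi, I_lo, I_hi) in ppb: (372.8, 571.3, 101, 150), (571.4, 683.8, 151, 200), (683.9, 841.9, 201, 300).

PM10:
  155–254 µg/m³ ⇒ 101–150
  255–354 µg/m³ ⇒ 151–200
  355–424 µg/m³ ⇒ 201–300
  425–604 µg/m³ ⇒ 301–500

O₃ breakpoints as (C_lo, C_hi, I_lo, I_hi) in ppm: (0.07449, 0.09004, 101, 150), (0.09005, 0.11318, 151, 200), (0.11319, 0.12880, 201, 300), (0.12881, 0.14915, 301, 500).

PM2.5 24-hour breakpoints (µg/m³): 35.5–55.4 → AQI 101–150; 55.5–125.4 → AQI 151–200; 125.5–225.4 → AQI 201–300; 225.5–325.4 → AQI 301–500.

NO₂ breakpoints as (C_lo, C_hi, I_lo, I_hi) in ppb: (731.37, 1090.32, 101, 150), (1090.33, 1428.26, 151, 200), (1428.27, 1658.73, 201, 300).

177

SO₂: row 372.8–571.3 (AQI 101–150). (150−101)·(544.7−372.8)/(571.3−372.8) + 101 = 49·171.9/198.5 + 101 ≈ 143.43 → 143.
PM10: row 155–254 (AQI 101–150). (150−101)·(230−155)/(254−155) + 101 = 49·75/99 + 101 ≈ 138.12 → 138.
O₃: row 0.12881–0.14915 (AQI 301–500). (500−301)·(0.14619−0.12881)/(0.14915−0.12881) + 301 = 199·0.01738/0.02034 + 301 ≈ 471.04 → 471.
PM2.5 35.7: bracket 35.5–55.4 → index 101–150; slope 49/19.9, offset 0.2.
AQI = 101 + 49/19.9·0.2 ≈ 101.49 ⇒ 101.
NO₂: 1266.39 ∈ [1090.33, 1428.26] ↔ index [151, 200].
151 + (1266.39−1090.33)·(200−151)/(1428.26−1090.33) = 151 + 176.06·49/337.93 ≈ 176.53, so AQI = 177.
Sub-indices: SO₂→143, PM10→138, O₃→471, PM2.5→101, NO₂→177. Ranked high→low: 471, 177, 143, 138, 101. Second-highest sub-index = 177.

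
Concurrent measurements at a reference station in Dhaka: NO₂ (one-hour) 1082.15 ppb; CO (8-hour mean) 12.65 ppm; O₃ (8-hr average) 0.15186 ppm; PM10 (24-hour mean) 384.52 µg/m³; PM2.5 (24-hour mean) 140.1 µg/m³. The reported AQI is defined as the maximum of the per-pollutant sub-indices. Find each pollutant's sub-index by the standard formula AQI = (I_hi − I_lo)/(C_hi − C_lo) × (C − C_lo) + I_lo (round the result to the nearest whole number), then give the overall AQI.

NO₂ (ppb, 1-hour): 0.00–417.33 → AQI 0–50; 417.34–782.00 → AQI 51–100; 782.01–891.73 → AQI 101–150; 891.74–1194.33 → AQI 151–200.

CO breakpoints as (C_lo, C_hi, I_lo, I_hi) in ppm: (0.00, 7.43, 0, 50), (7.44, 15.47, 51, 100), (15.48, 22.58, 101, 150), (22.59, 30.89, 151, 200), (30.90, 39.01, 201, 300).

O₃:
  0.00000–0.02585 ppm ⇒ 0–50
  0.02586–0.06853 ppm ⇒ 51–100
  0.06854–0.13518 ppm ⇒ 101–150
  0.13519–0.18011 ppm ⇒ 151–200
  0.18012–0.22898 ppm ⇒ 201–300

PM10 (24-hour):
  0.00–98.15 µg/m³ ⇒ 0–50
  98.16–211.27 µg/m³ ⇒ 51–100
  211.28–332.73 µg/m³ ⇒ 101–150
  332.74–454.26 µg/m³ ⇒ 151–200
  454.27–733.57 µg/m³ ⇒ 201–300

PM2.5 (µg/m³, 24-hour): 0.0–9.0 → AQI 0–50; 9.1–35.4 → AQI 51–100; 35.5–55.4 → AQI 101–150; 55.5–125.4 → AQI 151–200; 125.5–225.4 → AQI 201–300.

215

NO₂: 1082.15 lies in 891.74–1194.33, so I_lo=151, I_hi=200, C_lo=891.74, C_hi=1194.33.
(200−151)/(1194.33−891.74) × (1082.15−891.74) + 151 = 49/302.59 × 190.41 + 151 ≈ 181.83 → 182.
CO: 12.65 lies in 7.44–15.47, so I_lo=51, I_hi=100, C_lo=7.44, C_hi=15.47.
(100−51)/(15.47−7.44) × (12.65−7.44) + 51 = 49/8.03 × 5.21 + 51 ≈ 82.79 → 83.
O₃: row 0.13519–0.18011 (AQI 151–200). (200−151)·(0.15186−0.13519)/(0.18011−0.13519) + 151 = 49·0.01667/0.04492 + 151 ≈ 169.18 → 169.
PM10: row 332.74–454.26 (AQI 151–200). (200−151)·(384.52−332.74)/(454.26−332.74) + 151 = 49·51.78/121.52 + 151 ≈ 171.88 → 172.
PM2.5: 140.1 ∈ [125.5, 225.4] ↔ index [201, 300].
201 + (140.1−125.5)·(300−201)/(225.4−125.5) = 201 + 14.6·99/99.9 ≈ 215.47, so AQI = 215.
Sub-indices: NO₂→182, CO→83, O₃→169, PM10→172, PM2.5→215. Overall AQI = max = 215; dominant pollutant is PM2.5.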